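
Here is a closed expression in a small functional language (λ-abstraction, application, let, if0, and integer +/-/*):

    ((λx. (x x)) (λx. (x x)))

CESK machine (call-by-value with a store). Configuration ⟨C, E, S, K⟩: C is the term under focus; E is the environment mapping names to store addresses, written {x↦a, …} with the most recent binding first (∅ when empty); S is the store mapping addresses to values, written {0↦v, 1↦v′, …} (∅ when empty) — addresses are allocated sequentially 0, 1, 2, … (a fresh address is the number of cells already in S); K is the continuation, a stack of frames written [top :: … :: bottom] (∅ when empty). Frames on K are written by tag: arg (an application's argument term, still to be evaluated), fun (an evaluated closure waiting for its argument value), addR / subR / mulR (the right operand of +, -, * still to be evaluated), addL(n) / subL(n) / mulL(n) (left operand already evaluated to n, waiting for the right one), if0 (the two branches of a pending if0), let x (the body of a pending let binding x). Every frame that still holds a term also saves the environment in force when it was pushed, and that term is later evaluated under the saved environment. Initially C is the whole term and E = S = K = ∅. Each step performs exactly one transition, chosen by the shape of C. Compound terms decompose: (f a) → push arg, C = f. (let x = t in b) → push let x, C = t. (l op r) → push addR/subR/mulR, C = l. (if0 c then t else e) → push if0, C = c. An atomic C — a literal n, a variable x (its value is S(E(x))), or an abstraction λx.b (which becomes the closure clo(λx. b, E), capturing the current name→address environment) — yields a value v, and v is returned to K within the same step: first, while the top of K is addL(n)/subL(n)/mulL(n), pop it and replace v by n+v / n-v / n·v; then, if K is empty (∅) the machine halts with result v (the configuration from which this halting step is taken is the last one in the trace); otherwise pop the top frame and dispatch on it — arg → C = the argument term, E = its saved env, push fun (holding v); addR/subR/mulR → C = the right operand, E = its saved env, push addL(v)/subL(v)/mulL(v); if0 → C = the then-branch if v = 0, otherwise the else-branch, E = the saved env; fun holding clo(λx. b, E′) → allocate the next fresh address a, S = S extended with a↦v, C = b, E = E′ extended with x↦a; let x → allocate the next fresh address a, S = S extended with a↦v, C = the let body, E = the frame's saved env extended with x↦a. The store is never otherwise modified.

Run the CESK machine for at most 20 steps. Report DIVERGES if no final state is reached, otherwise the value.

Answer: DIVERGES (no final state within 20 steps)

Machine steps:
step 0: <C=((λx. (x x)) (λx. (x x))), E=∅, S=∅, K=∅>
step 1: <C=(λx. (x x)), E=∅, S=∅, K=[arg]>
step 2: <C=(λx. (x x)), E=∅, S=∅, K=[fun]>
step 3: <C=(x x), E={x↦0}, S={0↦clo(λx. (x x), ∅)}, K=∅>
step 4: <C=x, E={x↦0}, S={0↦clo(λx. (x x), ∅)}, K=[arg]>
step 5: <C=x, E={x↦0}, S={0↦clo(λx. (x x), ∅)}, K=[fun]>
step 6: <C=(x x), E={x↦1}, S={0↦clo(λx. (x x), ∅), 1↦clo(λx. (x x), ∅)}, K=∅>
step 7: <C=x, E={x↦1}, S={0↦clo(λx. (x x), ∅), 1↦clo(λx. (x x), ∅)}, K=[arg]>
step 8: <C=x, E={x↦1}, S={0↦clo(λx. (x x), ∅), 1↦clo(λx. (x x), ∅)}, K=[fun]>
step 9: <C=(x x), E={x↦2}, S={0↦clo(λx. (x x), ∅), 1↦clo(λx. (x x), ∅), 2↦clo(λx. (x x), ∅)}, K=∅>
step 10: <C=x, E={x↦2}, S={0↦clo(λx. (x x), ∅), 1↦clo(λx. (x x), ∅), 2↦clo(λx. (x x), ∅)}, K=[arg]>
step 11: <C=x, E={x↦2}, S={0↦clo(λx. (x x), ∅), 1↦clo(λx. (x x), ∅), 2↦clo(λx. (x x), ∅)}, K=[fun]>
step 12: <C=(x x), E={x↦3}, S={0↦clo(λx. (x x), ∅), 1↦clo(λx. (x x), ∅), 2↦clo(λx. (x x), ∅), 3↦clo(λx. (x x), ∅)}, K=∅>
step 13: <C=x, E={x↦3}, S={0↦clo(λx. (x x), ∅), 1↦clo(λx. (x x), ∅), 2↦clo(λx. (x x), ∅), 3↦clo(λx. (x x), ∅)}, K=[arg]>
step 14: <C=x, E={x↦3}, S={0↦clo(λx. (x x), ∅), 1↦clo(λx. (x x), ∅), 2↦clo(λx. (x x), ∅), 3↦clo(λx. (x x), ∅)}, K=[fun]>
step 15: <C=(x x), E={x↦4}, S={0↦clo(λx. (x x), ∅), 1↦clo(λx. (x x), ∅), 2↦clo(λx. (x x), ∅), 3↦clo(λx. (x x), ∅), 4↦clo(λx. (x x), ∅)}, K=∅>
step 16: <C=x, E={x↦4}, S={0↦clo(λx. (x x), ∅), 1↦clo(λx. (x x), ∅), 2↦clo(λx. (x x), ∅), 3↦clo(λx. (x x), ∅), 4↦clo(λx. (x x), ∅)}, K=[arg]>
step 17: <C=x, E={x↦4}, S={0↦clo(λx. (x x), ∅), 1↦clo(λx. (x x), ∅), 2↦clo(λx. (x x), ∅), 3↦clo(λx. (x x), ∅), 4↦clo(λx. (x x), ∅)}, K=[fun]>
step 18: <C=(x x), E={x↦5}, S={0↦clo(λx. (x x), ∅), 1↦clo(λx. (x x), ∅), 2↦clo(λx. (x x), ∅), 3↦clo(λx. (x x), ∅), 4↦clo(λx. (x x), ∅), 5↦clo(λx. (x x), ∅)}, K=∅>
step 19: <C=x, E={x↦5}, S={0↦clo(λx. (x x), ∅), 1↦clo(λx. (x x), ∅), 2↦clo(λx. (x x), ∅), 3↦clo(λx. (x x), ∅), 4↦clo(λx. (x x), ∅), 5↦clo(λx. (x x), ∅)}, K=[arg]>
step 20: <C=x, E={x↦5}, S={0↦clo(λx. (x x), ∅), 1↦clo(λx. (x x), ∅), 2↦clo(λx. (x x), ∅), 3↦clo(λx. (x x), ∅), 4↦clo(λx. (x x), ∅), 5↦clo(λx. (x x), ∅)}, K=[fun]>
→ 20 transitions taken and the configuration is still not final: no result within 20 steps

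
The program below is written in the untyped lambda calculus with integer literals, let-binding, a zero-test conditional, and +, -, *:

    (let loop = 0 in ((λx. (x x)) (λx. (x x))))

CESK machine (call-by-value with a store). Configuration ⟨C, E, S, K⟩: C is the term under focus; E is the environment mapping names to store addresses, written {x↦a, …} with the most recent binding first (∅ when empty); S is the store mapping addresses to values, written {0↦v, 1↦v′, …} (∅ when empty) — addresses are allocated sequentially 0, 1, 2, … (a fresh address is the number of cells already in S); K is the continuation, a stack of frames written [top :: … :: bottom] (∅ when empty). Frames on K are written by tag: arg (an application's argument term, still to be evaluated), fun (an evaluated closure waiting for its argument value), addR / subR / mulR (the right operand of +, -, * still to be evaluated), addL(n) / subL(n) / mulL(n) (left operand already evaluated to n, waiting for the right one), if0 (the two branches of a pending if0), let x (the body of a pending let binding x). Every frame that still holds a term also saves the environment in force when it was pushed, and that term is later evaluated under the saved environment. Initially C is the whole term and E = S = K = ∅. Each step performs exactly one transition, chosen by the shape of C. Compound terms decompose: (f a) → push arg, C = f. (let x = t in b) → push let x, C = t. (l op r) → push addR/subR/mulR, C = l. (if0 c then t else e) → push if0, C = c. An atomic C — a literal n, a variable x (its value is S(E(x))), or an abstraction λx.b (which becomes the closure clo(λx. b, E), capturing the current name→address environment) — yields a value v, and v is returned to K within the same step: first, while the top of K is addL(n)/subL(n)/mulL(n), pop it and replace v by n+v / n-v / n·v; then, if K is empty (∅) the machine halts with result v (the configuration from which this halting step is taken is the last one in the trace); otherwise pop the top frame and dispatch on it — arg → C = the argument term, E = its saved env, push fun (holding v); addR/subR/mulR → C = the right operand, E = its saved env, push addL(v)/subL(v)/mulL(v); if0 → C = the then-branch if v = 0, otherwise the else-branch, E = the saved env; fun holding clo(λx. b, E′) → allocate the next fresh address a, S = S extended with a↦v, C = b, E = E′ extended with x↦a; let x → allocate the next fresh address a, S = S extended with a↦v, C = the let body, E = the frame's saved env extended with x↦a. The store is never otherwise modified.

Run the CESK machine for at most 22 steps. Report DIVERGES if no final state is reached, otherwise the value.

Answer: DIVERGES (no final state within 22 steps)

Machine steps:
0. <C=(let loop = 0 in ((λx. (x x)) (λx. (x x)))), E=∅, S=∅, K=∅>
1. <C=0, E=∅, S=∅, K=[let loop]>
2. <C=((λx. (x x)) (λx. (x x))), E={loop↦0}, S={0↦0}, K=∅>
3. <C=(λx. (x x)), E={loop↦0}, S={0↦0}, K=[arg]>
4. <C=(λx. (x x)), E={loop↦0}, S={0↦0}, K=[fun]>
5. <C=(x x), E={x↦1, loop↦0}, S={0↦0, 1↦clo(λx. (x x), {loop↦0})}, K=∅>
6. <C=x, E={x↦1, loop↦0}, S={0↦0, 1↦clo(λx. (x x), {loop↦0})}, K=[arg]>
7. <C=x, E={x↦1, loop↦0}, S={0↦0, 1↦clo(λx. (x x), {loop↦0})}, K=[fun]>
8. <C=(x x), E={x↦2, loop↦0}, S={0↦0, 1↦clo(λx. (x x), {loop↦0}), 2↦clo(λx. (x x), {loop↦0})}, K=∅>
9. <C=x, E={x↦2, loop↦0}, S={0↦0, 1↦clo(λx. (x x), {loop↦0}), 2↦clo(λx. (x x), {loop↦0})}, K=[arg]>
10. <C=x, E={x↦2, loop↦0}, S={0↦0, 1↦clo(λx. (x x), {loop↦0}), 2↦clo(λx. (x x), {loop↦0})}, K=[fun]>
11. <C=(x x), E={x↦3, loop↦0}, S={0↦0, 1↦clo(λx. (x x), {loop↦0}), 2↦clo(λx. (x x), {loop↦0}), 3↦clo(λx. (x x), {loop↦0})}, K=∅>
12. <C=x, E={x↦3, loop↦0}, S={0↦0, 1↦clo(λx. (x x), {loop↦0}), 2↦clo(λx. (x x), {loop↦0}), 3↦clo(λx. (x x), {loop↦0})}, K=[arg]>
13. <C=x, E={x↦3, loop↦0}, S={0↦0, 1↦clo(λx. (x x), {loop↦0}), 2↦clo(λx. (x x), {loop↦0}), 3↦clo(λx. (x x), {loop↦0})}, K=[fun]>
14. <C=(x x), E={x↦4, loop↦0}, S={0↦0, 1↦clo(λx. (x x), {loop↦0}), 2↦clo(λx. (x x), {loop↦0}), 3↦clo(λx. (x x), {loop↦0}), 4↦clo(λx. (x x), {loop↦0})}, K=∅>
15. <C=x, E={x↦4, loop↦0}, S={0↦0, 1↦clo(λx. (x x), {loop↦0}), 2↦clo(λx. (x x), {loop↦0}), 3↦clo(λx. (x x), {loop↦0}), 4↦clo(λx. (x x), {loop↦0})}, K=[arg]>
16. <C=x, E={x↦4, loop↦0}, S={0↦0, 1↦clo(λx. (x x), {loop↦0}), 2↦clo(λx. (x x), {loop↦0}), 3↦clo(λx. (x x), {loop↦0}), 4↦clo(λx. (x x), {loop↦0})}, K=[fun]>
17. <C=(x x), E={x↦5, loop↦0}, S={0↦0, 1↦clo(λx. (x x), {loop↦0}), 2↦clo(λx. (x x), {loop↦0}), 3↦clo(λx. (x x), {loop↦0}), 4↦clo(λx. (x x), {loop↦0}), 5↦clo(λx. (x x), {loop↦0})}, K=∅>
18. <C=x, E={x↦5, loop↦0}, S={0↦0, 1↦clo(λx. (x x), {loop↦0}), 2↦clo(λx. (x x), {loop↦0}), 3↦clo(λx. (x x), {loop↦0}), 4↦clo(λx. (x x), {loop↦0}), 5↦clo(λx. (x x), {loop↦0})}, K=[arg]>
19. <C=x, E={x↦5, loop↦0}, S={0↦0, 1↦clo(λx. (x x), {loop↦0}), 2↦clo(λx. (x x), {loop↦0}), 3↦clo(λx. (x x), {loop↦0}), 4↦clo(λx. (x x), {loop↦0}), 5↦clo(λx. (x x), {loop↦0})}, K=[fun]>
20. <C=(x x), E={x↦6, loop↦0}, S={0↦0, 1↦clo(λx. (x x), {loop↦0}), 2↦clo(λx. (x x), {loop↦0}), 3↦clo(λx. (x x), {loop↦0}), 4↦clo(λx. (x x), {loop↦0}), 5↦clo(λx. (x x), {loop↦0}), 6↦clo(λx. (x x), {loop↦0})}, K=∅>
21. <C=x, E={x↦6, loop↦0}, S={0↦0, 1↦clo(λx. (x x), {loop↦0}), 2↦clo(λx. (x x), {loop↦0}), 3↦clo(λx. (x x), {loop↦0}), 4↦clo(λx. (x x), {loop↦0}), 5↦clo(λx. (x x), {loop↦0}), 6↦clo(λx. (x x), {loop↦0})}, K=[arg]>
22. <C=x, E={x↦6, loop↦0}, S={0↦0, 1↦clo(λx. (x x), {loop↦0}), 2↦clo(λx. (x x), {loop↦0}), 3↦clo(λx. (x x), {loop↦0}), 4↦clo(λx. (x x), {loop↦0}), 5↦clo(λx. (x x), {loop↦0}), 6↦clo(λx. (x x), {loop↦0})}, K=[fun]>
→ 22 transitions taken and the configuration is still not final: no result within 22 steps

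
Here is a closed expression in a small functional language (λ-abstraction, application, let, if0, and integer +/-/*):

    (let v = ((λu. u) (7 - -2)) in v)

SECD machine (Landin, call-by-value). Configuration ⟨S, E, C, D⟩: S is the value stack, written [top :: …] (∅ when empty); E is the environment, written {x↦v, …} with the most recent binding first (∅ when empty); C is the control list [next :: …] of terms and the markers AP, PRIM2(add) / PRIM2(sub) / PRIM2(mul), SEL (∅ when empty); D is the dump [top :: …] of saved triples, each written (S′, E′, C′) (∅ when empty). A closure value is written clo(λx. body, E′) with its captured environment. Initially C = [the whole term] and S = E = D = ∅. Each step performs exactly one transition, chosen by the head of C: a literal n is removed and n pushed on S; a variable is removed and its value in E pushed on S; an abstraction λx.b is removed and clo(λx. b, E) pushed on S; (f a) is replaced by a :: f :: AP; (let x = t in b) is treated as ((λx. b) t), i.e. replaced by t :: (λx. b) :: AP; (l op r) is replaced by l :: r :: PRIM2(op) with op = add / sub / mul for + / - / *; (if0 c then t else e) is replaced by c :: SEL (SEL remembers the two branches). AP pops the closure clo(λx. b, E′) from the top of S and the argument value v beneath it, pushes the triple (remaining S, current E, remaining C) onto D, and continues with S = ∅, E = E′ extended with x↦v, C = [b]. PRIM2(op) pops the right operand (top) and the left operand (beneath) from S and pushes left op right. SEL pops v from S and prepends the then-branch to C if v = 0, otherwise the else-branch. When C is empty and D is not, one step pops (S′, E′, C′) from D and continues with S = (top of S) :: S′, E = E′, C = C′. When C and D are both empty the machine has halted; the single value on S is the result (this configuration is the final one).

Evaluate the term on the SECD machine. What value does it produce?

0. [S=∅ | E=∅ | C=[(let v = ((λu. u) (7 - -2)) in v)] | D=∅]
1. [S=∅ | E=∅ | C=[((λu. u) (7 - -2)) :: (λv. v) :: AP] | D=∅]
2. [S=∅ | E=∅ | C=[(7 - -2) :: (λu. u) :: AP :: (λv. v) :: AP] | D=∅]
3. [S=∅ | E=∅ | C=[7 :: -2 :: PRIM2(sub) :: (λu. u) :: AP :: (λv. v) :: AP] | D=∅]
4. [S=[7] | E=∅ | C=[-2 :: PRIM2(sub) :: (λu. u) :: AP :: (λv. v) :: AP] | D=∅]
5. [S=[-2 :: 7] | E=∅ | C=[PRIM2(sub) :: (λu. u) :: AP :: (λv. v) :: AP] | D=∅]
6. [S=[9] | E=∅ | C=[(λu. u) :: AP :: (λv. v) :: AP] | D=∅]
7. [S=[clo(λu. u, ∅) :: 9] | E=∅ | C=[AP :: (λv. v) :: AP] | D=∅]
8. [S=∅ | E={u↦9} | C=[u] | D=[(∅, ∅, [(λv. v) :: AP])]]
9. [S=[9] | E={u↦9} | C=∅ | D=[(∅, ∅, [(λv. v) :: AP])]]
10. [S=[9] | E=∅ | C=[(λv. v) :: AP] | D=∅]
11. [S=[clo(λv. v, ∅) :: 9] | E=∅ | C=[AP] | D=∅]
12. [S=∅ | E={v↦9} | C=[v] | D=[(∅, ∅, ∅)]]
13. [S=[9] | E={v↦9} | C=∅ | D=[(∅, ∅, ∅)]]
14. [S=[9] | E=∅ | C=∅ | D=∅]
→ final value 9

Answer: 9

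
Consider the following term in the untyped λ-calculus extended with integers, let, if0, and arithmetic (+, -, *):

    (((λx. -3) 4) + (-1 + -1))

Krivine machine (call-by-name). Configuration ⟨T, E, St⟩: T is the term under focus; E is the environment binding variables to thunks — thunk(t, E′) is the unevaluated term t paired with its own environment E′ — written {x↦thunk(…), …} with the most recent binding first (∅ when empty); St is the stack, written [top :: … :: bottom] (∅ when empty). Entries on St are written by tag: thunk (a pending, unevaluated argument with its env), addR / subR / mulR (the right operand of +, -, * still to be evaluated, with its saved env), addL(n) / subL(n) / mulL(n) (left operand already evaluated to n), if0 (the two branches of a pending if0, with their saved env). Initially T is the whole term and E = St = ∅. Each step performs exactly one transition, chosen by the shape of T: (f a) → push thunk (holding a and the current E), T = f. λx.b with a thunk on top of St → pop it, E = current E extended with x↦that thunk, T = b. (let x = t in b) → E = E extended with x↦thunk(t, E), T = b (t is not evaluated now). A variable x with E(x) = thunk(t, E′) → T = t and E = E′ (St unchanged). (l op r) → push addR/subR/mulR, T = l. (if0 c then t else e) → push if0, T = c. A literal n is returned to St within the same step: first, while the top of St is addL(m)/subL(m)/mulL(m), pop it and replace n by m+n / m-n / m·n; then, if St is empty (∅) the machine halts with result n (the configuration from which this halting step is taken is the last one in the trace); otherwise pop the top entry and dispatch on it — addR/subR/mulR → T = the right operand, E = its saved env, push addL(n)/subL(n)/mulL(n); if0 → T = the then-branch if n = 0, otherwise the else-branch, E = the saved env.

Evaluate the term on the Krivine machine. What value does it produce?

Answer: -5

Machine steps:
t=0: [T=(((λx. -3) 4) + (-1 + -1)) | E=∅ | St=∅]
t=1: [T=((λx. -3) 4) | E=∅ | St=[addR]]
t=2: [T=(λx. -3) | E=∅ | St=[thunk :: addR]]
t=3: [T=-3 | E={x↦thunk(4, ∅)} | St=[addR]]
t=4: [T=(-1 + -1) | E=∅ | St=[addL(-3)]]
t=5: [T=-1 | E=∅ | St=[addR :: addL(-3)]]
t=6: [T=-1 | E=∅ | St=[addL(-1) :: addL(-3)]]
→ final value -5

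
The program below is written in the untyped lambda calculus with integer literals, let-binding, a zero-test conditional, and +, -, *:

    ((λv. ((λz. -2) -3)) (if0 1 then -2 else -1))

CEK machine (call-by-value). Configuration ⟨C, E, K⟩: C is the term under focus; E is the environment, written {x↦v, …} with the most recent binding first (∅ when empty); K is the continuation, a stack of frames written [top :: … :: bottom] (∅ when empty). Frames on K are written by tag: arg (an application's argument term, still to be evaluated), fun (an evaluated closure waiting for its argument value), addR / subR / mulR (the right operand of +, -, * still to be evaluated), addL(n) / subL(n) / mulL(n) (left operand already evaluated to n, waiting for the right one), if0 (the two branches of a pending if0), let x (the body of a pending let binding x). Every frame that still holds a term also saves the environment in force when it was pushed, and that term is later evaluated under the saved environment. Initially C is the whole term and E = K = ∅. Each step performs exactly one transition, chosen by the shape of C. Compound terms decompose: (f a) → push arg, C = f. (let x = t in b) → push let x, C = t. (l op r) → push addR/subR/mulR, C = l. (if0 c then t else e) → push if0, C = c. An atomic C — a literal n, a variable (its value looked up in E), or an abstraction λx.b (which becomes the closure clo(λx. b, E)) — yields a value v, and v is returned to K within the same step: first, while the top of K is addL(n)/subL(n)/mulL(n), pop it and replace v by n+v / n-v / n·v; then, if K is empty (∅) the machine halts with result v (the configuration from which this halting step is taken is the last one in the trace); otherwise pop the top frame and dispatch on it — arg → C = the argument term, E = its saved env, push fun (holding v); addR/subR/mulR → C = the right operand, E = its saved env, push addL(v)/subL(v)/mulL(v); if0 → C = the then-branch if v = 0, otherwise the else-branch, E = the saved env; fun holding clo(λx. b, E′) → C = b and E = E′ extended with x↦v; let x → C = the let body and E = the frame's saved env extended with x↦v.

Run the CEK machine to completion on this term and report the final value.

Answer: -2

Derivation:
[0] ⟨C=((λv. ((λz. -2) -3)) (if0 1 then -2 else -1)); E=∅; K=∅⟩
[1] ⟨C=(λv. ((λz. -2) -3)); E=∅; K=[arg]⟩
[2] ⟨C=(if0 1 then -2 else -1); E=∅; K=[fun]⟩
[3] ⟨C=1; E=∅; K=[if0 :: fun]⟩
[4] ⟨C=-1; E=∅; K=[fun]⟩
[5] ⟨C=((λz. -2) -3); E={v↦-1}; K=∅⟩
[6] ⟨C=(λz. -2); E={v↦-1}; K=[arg]⟩
[7] ⟨C=-3; E={v↦-1}; K=[fun]⟩
[8] ⟨C=-2; E={z↦-3, v↦-1}; K=∅⟩
→ final value -2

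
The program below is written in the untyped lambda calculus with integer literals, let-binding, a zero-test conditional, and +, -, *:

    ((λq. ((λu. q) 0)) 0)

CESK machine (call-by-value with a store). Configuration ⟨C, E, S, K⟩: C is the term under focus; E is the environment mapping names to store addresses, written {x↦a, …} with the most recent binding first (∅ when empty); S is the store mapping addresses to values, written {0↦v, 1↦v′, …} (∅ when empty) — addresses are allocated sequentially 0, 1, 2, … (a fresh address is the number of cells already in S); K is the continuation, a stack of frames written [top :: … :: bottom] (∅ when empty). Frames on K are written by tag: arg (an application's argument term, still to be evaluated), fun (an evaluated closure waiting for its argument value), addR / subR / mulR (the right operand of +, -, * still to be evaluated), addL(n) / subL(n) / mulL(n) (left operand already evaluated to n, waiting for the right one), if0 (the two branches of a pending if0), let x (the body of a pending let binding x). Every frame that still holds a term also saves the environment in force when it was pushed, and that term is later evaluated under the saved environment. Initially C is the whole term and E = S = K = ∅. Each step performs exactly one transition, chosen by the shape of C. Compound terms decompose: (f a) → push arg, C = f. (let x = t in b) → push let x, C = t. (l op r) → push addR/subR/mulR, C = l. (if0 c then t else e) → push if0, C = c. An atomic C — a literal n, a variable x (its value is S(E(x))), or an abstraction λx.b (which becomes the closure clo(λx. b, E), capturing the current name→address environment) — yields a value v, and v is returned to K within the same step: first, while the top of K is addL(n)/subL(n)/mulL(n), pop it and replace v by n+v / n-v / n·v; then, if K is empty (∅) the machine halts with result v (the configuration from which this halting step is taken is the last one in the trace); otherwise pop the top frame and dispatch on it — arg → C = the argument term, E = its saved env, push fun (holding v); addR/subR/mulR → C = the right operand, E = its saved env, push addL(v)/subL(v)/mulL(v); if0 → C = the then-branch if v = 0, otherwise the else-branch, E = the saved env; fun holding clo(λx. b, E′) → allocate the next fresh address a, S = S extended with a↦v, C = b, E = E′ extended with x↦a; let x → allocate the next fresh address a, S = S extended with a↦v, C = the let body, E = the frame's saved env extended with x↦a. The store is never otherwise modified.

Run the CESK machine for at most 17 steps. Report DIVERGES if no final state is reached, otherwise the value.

0. ⟨C=((λq. ((λu. q) 0)) 0); E=∅; S=∅; K=∅⟩
1. ⟨C=(λq. ((λu. q) 0)); E=∅; S=∅; K=[arg]⟩
2. ⟨C=0; E=∅; S=∅; K=[fun]⟩
3. ⟨C=((λu. q) 0); E={q↦0}; S={0↦0}; K=∅⟩
4. ⟨C=(λu. q); E={q↦0}; S={0↦0}; K=[arg]⟩
5. ⟨C=0; E={q↦0}; S={0↦0}; K=[fun]⟩
6. ⟨C=q; E={u↦1, q↦0}; S={0↦0, 1↦0}; K=∅⟩
→ final value 0

Answer: 0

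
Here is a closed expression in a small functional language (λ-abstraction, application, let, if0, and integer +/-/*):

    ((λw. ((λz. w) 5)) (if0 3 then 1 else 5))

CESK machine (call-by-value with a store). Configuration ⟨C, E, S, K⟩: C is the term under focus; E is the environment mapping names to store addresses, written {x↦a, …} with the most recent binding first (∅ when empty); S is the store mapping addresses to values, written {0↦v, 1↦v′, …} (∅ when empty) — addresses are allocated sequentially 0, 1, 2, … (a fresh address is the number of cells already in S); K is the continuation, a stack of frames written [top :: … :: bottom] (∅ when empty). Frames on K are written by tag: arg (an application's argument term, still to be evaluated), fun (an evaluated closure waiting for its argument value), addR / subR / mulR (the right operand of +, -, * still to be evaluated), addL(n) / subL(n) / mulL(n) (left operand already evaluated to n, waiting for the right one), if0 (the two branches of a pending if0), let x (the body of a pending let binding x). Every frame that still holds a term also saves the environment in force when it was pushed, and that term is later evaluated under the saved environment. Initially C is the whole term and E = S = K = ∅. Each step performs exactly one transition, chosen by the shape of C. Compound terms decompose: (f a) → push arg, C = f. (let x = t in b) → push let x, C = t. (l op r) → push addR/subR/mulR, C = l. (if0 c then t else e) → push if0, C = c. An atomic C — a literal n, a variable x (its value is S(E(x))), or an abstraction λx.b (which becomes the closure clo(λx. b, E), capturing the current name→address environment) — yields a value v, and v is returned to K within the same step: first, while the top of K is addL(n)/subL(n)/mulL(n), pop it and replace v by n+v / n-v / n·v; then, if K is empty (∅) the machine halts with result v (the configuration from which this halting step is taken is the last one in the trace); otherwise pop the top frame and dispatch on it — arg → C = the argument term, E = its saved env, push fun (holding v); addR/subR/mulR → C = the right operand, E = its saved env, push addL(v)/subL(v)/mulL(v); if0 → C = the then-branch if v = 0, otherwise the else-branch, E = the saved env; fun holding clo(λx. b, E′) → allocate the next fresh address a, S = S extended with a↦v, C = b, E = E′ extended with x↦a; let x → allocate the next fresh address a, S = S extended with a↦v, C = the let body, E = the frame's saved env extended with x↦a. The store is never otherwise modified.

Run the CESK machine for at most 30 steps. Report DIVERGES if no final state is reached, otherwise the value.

Answer: 5

Machine steps:
t=0: <C=((λw. ((λz. w) 5)) (if0 3 then 1 else 5)), E=∅, S=∅, K=∅>
t=1: <C=(λw. ((λz. w) 5)), E=∅, S=∅, K=[arg]>
t=2: <C=(if0 3 then 1 else 5), E=∅, S=∅, K=[fun]>
t=3: <C=3, E=∅, S=∅, K=[if0 :: fun]>
t=4: <C=5, E=∅, S=∅, K=[fun]>
t=5: <C=((λz. w) 5), E={w↦0}, S={0↦5}, K=∅>
t=6: <C=(λz. w), E={w↦0}, S={0↦5}, K=[arg]>
t=7: <C=5, E={w↦0}, S={0↦5}, K=[fun]>
t=8: <C=w, E={z↦1, w↦0}, S={0↦5, 1↦5}, K=∅>
→ final value 5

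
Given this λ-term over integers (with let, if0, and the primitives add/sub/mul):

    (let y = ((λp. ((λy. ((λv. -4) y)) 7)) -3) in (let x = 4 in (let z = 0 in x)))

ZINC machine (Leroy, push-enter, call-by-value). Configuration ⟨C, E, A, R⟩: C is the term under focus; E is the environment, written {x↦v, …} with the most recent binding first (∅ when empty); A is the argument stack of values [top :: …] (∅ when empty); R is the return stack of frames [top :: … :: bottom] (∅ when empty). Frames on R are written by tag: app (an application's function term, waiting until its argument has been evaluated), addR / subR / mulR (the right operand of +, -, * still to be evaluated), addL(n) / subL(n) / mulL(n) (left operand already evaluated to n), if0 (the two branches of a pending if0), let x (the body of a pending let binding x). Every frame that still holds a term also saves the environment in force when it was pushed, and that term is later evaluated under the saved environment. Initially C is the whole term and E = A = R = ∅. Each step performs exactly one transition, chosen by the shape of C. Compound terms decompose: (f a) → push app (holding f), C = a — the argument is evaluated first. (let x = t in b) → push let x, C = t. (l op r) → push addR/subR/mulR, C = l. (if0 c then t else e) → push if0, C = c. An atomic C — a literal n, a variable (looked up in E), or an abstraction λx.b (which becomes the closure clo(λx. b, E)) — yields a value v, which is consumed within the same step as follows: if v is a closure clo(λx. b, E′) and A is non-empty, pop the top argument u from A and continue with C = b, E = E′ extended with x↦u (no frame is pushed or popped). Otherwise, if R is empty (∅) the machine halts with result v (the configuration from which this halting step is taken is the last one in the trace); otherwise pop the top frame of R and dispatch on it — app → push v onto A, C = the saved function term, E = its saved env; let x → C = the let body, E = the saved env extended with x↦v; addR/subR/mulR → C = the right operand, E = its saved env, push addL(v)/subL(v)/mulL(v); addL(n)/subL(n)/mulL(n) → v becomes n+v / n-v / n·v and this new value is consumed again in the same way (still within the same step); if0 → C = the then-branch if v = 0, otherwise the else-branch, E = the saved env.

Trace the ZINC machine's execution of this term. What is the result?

Answer: 4

Execution trace:
t=0: <C=(let y = ((λp. ((λy. ((λv. -4) y)) 7)) -3) in (let x = 4 in (let z = 0 in x))), E=∅, A=∅, R=∅>
t=1: <C=((λp. ((λy. ((λv. -4) y)) 7)) -3), E=∅, A=∅, R=[let y]>
t=2: <C=-3, E=∅, A=∅, R=[app :: let y]>
t=3: <C=(λp. ((λy. ((λv. -4) y)) 7)), E=∅, A=[-3], R=[let y]>
t=4: <C=((λy. ((λv. -4) y)) 7), E={p↦-3}, A=∅, R=[let y]>
t=5: <C=7, E={p↦-3}, A=∅, R=[app :: let y]>
t=6: <C=(λy. ((λv. -4) y)), E={p↦-3}, A=[7], R=[let y]>
t=7: <C=((λv. -4) y), E={y↦7, p↦-3}, A=∅, R=[let y]>
t=8: <C=y, E={y↦7, p↦-3}, A=∅, R=[app :: let y]>
t=9: <C=(λv. -4), E={y↦7, p↦-3}, A=[7], R=[let y]>
t=10: <C=-4, E={v↦7, y↦7, p↦-3}, A=∅, R=[let y]>
t=11: <C=(let x = 4 in (let z = 0 in x)), E={y↦-4}, A=∅, R=∅>
t=12: <C=4, E={y↦-4}, A=∅, R=[let x]>
t=13: <C=(let z = 0 in x), E={x↦4, y↦-4}, A=∅, R=∅>
t=14: <C=0, E={x↦4, y↦-4}, A=∅, R=[let z]>
t=15: <C=x, E={z↦0, x↦4, y↦-4}, A=∅, R=∅>
→ final value 4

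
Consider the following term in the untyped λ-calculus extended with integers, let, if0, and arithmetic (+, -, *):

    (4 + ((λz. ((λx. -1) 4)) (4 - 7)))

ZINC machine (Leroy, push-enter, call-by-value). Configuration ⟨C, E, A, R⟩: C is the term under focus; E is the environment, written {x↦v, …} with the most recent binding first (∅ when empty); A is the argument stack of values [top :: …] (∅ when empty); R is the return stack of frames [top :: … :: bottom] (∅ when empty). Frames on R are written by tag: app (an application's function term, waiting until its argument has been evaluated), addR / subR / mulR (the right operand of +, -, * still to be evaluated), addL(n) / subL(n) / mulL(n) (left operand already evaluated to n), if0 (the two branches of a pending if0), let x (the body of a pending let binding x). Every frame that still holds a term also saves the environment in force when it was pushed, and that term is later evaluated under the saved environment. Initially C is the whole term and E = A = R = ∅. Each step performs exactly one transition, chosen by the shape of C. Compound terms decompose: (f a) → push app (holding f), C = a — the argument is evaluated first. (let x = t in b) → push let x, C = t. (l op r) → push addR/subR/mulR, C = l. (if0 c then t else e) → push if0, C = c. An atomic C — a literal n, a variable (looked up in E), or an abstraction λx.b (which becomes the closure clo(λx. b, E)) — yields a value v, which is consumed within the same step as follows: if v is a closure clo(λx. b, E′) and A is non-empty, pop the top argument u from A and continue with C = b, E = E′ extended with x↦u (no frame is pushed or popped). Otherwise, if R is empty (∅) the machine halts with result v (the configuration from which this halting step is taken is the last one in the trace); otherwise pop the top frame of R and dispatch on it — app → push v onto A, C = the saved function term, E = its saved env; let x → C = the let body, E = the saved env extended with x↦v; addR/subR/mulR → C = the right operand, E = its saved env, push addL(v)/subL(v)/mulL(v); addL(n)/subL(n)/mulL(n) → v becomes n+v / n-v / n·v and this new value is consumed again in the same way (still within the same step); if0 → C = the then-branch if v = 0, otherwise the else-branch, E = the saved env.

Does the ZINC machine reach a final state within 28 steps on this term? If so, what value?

Answer: 3

Machine steps:
step 0: [C=(4 + ((λz. ((λx. -1) 4)) (4 - 7))) | E=∅ | A=∅ | R=∅]
step 1: [C=4 | E=∅ | A=∅ | R=[addR]]
step 2: [C=((λz. ((λx. -1) 4)) (4 - 7)) | E=∅ | A=∅ | R=[addL(4)]]
step 3: [C=(4 - 7) | E=∅ | A=∅ | R=[app :: addL(4)]]
step 4: [C=4 | E=∅ | A=∅ | R=[subR :: app :: addL(4)]]
step 5: [C=7 | E=∅ | A=∅ | R=[subL(4) :: app :: addL(4)]]
step 6: [C=(λz. ((λx. -1) 4)) | E=∅ | A=[-3] | R=[addL(4)]]
step 7: [C=((λx. -1) 4) | E={z↦-3} | A=∅ | R=[addL(4)]]
step 8: [C=4 | E={z↦-3} | A=∅ | R=[app :: addL(4)]]
step 9: [C=(λx. -1) | E={z↦-3} | A=[4] | R=[addL(4)]]
step 10: [C=-1 | E={x↦4, z↦-3} | A=∅ | R=[addL(4)]]
→ final value 3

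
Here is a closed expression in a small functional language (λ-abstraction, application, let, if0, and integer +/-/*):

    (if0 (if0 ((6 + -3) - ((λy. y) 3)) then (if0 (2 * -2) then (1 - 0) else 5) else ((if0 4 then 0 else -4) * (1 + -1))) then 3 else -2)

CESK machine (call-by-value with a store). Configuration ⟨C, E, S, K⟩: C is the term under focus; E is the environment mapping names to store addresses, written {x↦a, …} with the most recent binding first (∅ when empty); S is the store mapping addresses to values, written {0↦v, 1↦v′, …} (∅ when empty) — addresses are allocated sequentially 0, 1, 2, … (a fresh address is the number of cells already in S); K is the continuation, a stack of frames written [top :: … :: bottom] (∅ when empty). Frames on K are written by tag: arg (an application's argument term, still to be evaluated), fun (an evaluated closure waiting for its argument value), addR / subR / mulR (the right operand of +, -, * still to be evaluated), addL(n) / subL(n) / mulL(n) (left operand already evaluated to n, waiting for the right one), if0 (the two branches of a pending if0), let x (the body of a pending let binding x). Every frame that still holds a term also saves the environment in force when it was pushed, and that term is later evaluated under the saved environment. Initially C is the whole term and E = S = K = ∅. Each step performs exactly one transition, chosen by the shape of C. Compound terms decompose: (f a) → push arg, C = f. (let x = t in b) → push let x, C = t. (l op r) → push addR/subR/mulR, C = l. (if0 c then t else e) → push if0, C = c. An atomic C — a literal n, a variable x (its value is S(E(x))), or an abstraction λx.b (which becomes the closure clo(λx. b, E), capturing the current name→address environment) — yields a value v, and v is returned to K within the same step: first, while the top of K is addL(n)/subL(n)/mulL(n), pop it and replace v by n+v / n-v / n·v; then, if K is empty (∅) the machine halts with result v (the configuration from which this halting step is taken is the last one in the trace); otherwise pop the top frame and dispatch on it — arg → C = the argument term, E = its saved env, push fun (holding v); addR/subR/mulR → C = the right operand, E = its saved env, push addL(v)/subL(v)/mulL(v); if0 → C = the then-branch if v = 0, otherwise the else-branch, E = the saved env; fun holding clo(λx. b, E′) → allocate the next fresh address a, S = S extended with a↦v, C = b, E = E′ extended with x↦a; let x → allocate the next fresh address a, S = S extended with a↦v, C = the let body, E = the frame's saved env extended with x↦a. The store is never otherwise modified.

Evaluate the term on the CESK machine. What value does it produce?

0. ⟨C=(if0 (if0 ((6 + -3) - ((λy. y) 3)) then (if0 (2 * -2) then (1 - 0) else 5) else ((if0 4 then 0 else -4) * (1 + -1))) then 3 else -2); E=∅; S=∅; K=∅⟩
1. ⟨C=(if0 ((6 + -3) - ((λy. y) 3)) then (if0 (2 * -2) then (1 - 0) else 5) else ((if0 4 then 0 else -4) * (1 + -1))); E=∅; S=∅; K=[if0]⟩
2. ⟨C=((6 + -3) - ((λy. y) 3)); E=∅; S=∅; K=[if0 :: if0]⟩
3. ⟨C=(6 + -3); E=∅; S=∅; K=[subR :: if0 :: if0]⟩
4. ⟨C=6; E=∅; S=∅; K=[addR :: subR :: if0 :: if0]⟩
5. ⟨C=-3; E=∅; S=∅; K=[addL(6) :: subR :: if0 :: if0]⟩
6. ⟨C=((λy. y) 3); E=∅; S=∅; K=[subL(3) :: if0 :: if0]⟩
7. ⟨C=(λy. y); E=∅; S=∅; K=[arg :: subL(3) :: if0 :: if0]⟩
8. ⟨C=3; E=∅; S=∅; K=[fun :: subL(3) :: if0 :: if0]⟩
9. ⟨C=y; E={y↦0}; S={0↦3}; K=[subL(3) :: if0 :: if0]⟩
10. ⟨C=(if0 (2 * -2) then (1 - 0) else 5); E=∅; S={0↦3}; K=[if0]⟩
11. ⟨C=(2 * -2); E=∅; S={0↦3}; K=[if0 :: if0]⟩
12. ⟨C=2; E=∅; S={0↦3}; K=[mulR :: if0 :: if0]⟩
13. ⟨C=-2; E=∅; S={0↦3}; K=[mulL(2) :: if0 :: if0]⟩
14. ⟨C=5; E=∅; S={0↦3}; K=[if0]⟩
15. ⟨C=-2; E=∅; S={0↦3}; K=∅⟩
→ final value -2

Answer: -2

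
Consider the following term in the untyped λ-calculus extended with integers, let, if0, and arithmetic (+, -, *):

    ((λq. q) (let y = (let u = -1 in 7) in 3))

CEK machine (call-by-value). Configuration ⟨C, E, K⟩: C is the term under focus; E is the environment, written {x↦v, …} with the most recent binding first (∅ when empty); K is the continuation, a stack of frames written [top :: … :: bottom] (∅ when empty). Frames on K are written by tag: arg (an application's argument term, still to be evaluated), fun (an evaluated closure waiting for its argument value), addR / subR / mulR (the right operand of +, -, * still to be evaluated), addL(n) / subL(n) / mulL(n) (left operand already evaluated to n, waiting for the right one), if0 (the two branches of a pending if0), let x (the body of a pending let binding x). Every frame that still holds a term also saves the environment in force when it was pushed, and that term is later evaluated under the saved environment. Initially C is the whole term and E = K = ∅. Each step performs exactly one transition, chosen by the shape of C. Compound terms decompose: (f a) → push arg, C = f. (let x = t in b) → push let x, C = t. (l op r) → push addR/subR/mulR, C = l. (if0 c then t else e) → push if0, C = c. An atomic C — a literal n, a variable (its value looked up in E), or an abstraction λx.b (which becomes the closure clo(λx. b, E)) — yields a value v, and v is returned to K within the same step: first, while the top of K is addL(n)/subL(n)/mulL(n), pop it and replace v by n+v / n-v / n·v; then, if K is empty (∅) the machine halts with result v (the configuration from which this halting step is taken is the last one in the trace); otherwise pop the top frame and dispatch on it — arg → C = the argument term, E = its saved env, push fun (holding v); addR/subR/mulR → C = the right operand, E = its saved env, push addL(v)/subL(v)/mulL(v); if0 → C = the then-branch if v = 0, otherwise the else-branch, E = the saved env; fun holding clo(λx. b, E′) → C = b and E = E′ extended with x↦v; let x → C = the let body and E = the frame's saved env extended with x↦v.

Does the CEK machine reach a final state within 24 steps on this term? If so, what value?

Answer: 3

Execution trace:
0. <C=((λq. q) (let y = (let u = -1 in 7) in 3)), E=∅, K=∅>
1. <C=(λq. q), E=∅, K=[arg]>
2. <C=(let y = (let u = -1 in 7) in 3), E=∅, K=[fun]>
3. <C=(let u = -1 in 7), E=∅, K=[let y :: fun]>
4. <C=-1, E=∅, K=[let u :: let y :: fun]>
5. <C=7, E={u↦-1}, K=[let y :: fun]>
6. <C=3, E={y↦7}, K=[fun]>
7. <C=q, E={q↦3}, K=∅>
→ final value 3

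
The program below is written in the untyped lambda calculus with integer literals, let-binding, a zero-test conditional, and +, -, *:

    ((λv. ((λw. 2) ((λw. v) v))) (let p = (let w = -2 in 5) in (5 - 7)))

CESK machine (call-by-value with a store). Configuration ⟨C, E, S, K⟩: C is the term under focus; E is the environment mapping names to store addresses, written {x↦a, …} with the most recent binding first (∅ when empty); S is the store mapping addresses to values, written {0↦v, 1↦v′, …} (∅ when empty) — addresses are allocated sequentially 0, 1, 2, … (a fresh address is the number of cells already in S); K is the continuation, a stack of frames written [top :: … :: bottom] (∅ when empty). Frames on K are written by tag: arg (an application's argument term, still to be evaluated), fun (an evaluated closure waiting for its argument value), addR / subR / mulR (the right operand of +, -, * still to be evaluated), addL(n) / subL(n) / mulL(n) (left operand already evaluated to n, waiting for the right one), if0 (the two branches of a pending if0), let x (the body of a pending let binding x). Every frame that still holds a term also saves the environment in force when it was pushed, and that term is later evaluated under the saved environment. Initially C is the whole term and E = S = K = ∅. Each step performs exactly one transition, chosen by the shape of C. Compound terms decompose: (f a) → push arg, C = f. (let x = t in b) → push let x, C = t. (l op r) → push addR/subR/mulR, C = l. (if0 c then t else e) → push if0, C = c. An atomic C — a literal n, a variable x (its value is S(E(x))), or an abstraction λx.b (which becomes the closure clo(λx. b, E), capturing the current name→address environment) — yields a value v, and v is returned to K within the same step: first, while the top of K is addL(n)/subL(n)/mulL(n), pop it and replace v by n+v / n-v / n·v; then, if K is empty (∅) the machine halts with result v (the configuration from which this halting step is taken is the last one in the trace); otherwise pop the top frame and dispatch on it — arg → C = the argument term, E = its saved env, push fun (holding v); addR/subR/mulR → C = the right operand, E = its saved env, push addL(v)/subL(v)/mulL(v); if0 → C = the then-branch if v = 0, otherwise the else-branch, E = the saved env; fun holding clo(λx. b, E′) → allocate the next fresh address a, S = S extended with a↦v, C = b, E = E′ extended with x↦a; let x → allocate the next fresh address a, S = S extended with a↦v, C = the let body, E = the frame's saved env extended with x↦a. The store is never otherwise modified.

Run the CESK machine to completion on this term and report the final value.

0. [C=((λv. ((λw. 2) ((λw. v) v))) (let p = (let w = -2 in 5) in (5 - 7))) | E=∅ | S=∅ | K=∅]
1. [C=(λv. ((λw. 2) ((λw. v) v))) | E=∅ | S=∅ | K=[arg]]
2. [C=(let p = (let w = -2 in 5) in (5 - 7)) | E=∅ | S=∅ | K=[fun]]
3. [C=(let w = -2 in 5) | E=∅ | S=∅ | K=[let p :: fun]]
4. [C=-2 | E=∅ | S=∅ | K=[let w :: let p :: fun]]
5. [C=5 | E={w↦0} | S={0↦-2} | K=[let p :: fun]]
6. [C=(5 - 7) | E={p↦1} | S={0↦-2, 1↦5} | K=[fun]]
7. [C=5 | E={p↦1} | S={0↦-2, 1↦5} | K=[subR :: fun]]
8. [C=7 | E={p↦1} | S={0↦-2, 1↦5} | K=[subL(5) :: fun]]
9. [C=((λw. 2) ((λw. v) v)) | E={v↦2} | S={0↦-2, 1↦5, 2↦-2} | K=∅]
10. [C=(λw. 2) | E={v↦2} | S={0↦-2, 1↦5, 2↦-2} | K=[arg]]
11. [C=((λw. v) v) | E={v↦2} | S={0↦-2, 1↦5, 2↦-2} | K=[fun]]
12. [C=(λw. v) | E={v↦2} | S={0↦-2, 1↦5, 2↦-2} | K=[arg :: fun]]
13. [C=v | E={v↦2} | S={0↦-2, 1↦5, 2↦-2} | K=[fun :: fun]]
14. [C=v | E={w↦3, v↦2} | S={0↦-2, 1↦5, 2↦-2, 3↦-2} | K=[fun]]
15. [C=2 | E={w↦4, v↦2} | S={0↦-2, 1↦5, 2↦-2, 3↦-2, 4↦-2} | K=∅]
→ final value 2

Answer: 2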